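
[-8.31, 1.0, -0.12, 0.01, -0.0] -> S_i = -8.31*(-0.12)^i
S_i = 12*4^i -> [12, 48, 192, 768, 3072]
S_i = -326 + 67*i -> [-326, -259, -192, -125, -58]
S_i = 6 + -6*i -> [6, 0, -6, -12, -18]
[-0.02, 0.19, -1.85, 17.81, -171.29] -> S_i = -0.02*(-9.62)^i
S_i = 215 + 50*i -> [215, 265, 315, 365, 415]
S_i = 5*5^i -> [5, 25, 125, 625, 3125]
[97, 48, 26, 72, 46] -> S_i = Random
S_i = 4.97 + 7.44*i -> [4.97, 12.41, 19.85, 27.29, 34.73]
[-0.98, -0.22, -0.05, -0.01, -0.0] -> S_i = -0.98*0.22^i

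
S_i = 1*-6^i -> [1, -6, 36, -216, 1296]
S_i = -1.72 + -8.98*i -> [-1.72, -10.7, -19.68, -28.66, -37.64]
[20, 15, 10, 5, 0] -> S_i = 20 + -5*i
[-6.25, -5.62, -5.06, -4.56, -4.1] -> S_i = -6.25*0.90^i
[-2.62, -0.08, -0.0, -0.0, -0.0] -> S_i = -2.62*0.03^i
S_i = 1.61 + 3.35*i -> [1.61, 4.96, 8.31, 11.66, 15.01]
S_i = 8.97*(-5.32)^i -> [8.97, -47.72, 253.87, -1350.6, 7185.2]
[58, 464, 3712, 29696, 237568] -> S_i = 58*8^i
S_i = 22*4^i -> [22, 88, 352, 1408, 5632]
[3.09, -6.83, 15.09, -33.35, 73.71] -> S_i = 3.09*(-2.21)^i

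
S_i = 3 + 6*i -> [3, 9, 15, 21, 27]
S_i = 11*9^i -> [11, 99, 891, 8019, 72171]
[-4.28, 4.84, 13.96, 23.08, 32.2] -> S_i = -4.28 + 9.12*i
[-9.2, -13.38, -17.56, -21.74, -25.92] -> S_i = -9.20 + -4.18*i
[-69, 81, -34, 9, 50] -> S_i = Random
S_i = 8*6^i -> [8, 48, 288, 1728, 10368]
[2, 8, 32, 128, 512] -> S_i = 2*4^i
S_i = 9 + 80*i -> [9, 89, 169, 249, 329]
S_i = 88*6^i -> [88, 528, 3168, 19008, 114048]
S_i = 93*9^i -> [93, 837, 7533, 67797, 610173]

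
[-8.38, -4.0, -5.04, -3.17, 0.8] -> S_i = Random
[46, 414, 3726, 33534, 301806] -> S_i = 46*9^i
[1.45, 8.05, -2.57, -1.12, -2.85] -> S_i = Random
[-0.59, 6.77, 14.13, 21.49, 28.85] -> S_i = -0.59 + 7.36*i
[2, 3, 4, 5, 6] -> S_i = 2 + 1*i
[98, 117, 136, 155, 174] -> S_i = 98 + 19*i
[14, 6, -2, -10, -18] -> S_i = 14 + -8*i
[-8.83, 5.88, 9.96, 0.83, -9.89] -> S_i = Random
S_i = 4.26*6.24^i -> [4.26, 26.58, 165.87, 1035.05, 6458.74]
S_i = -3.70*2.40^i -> [-3.7, -8.88, -21.31, -51.15, -122.76]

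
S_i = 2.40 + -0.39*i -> [2.4, 2.01, 1.62, 1.23, 0.84]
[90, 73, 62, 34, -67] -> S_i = Random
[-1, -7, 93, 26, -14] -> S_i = Random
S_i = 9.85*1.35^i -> [9.85, 13.3, 17.95, 24.23, 32.72]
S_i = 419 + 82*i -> [419, 501, 583, 665, 747]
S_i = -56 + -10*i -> [-56, -66, -76, -86, -96]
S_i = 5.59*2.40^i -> [5.59, 13.42, 32.2, 77.28, 185.46]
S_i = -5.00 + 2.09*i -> [-5.0, -2.91, -0.82, 1.27, 3.36]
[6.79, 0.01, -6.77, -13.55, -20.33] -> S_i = 6.79 + -6.78*i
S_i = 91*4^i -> [91, 364, 1456, 5824, 23296]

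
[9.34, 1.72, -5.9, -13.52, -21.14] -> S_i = 9.34 + -7.62*i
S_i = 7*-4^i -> [7, -28, 112, -448, 1792]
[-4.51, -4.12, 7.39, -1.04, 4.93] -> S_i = Random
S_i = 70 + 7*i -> [70, 77, 84, 91, 98]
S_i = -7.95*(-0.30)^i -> [-7.95, 2.38, -0.72, 0.21, -0.06]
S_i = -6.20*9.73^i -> [-6.2, -60.33, -586.97, -5711.24, -55570.34]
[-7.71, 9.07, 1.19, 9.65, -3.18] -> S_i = Random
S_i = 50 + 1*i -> [50, 51, 52, 53, 54]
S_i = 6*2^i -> [6, 12, 24, 48, 96]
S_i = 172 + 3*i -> [172, 175, 178, 181, 184]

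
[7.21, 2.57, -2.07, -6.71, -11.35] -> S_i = 7.21 + -4.64*i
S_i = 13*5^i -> [13, 65, 325, 1625, 8125]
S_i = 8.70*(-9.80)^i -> [8.7, -85.26, 835.55, -8188.37, 80246.03]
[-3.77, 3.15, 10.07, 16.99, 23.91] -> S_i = -3.77 + 6.92*i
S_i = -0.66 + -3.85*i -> [-0.66, -4.51, -8.36, -12.21, -16.06]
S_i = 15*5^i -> [15, 75, 375, 1875, 9375]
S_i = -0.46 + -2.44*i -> [-0.46, -2.9, -5.34, -7.78, -10.22]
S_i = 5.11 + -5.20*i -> [5.11, -0.09, -5.29, -10.49, -15.69]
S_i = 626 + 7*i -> [626, 633, 640, 647, 654]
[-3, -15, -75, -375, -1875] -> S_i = -3*5^i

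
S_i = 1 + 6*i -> [1, 7, 13, 19, 25]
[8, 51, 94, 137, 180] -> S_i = 8 + 43*i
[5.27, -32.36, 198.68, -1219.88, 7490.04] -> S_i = 5.27*(-6.14)^i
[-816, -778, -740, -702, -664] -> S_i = -816 + 38*i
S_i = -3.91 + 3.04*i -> [-3.91, -0.87, 2.17, 5.21, 8.25]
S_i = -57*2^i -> [-57, -114, -228, -456, -912]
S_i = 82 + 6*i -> [82, 88, 94, 100, 106]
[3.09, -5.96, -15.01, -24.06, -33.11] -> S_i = 3.09 + -9.05*i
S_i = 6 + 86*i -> [6, 92, 178, 264, 350]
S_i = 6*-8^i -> [6, -48, 384, -3072, 24576]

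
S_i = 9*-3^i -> [9, -27, 81, -243, 729]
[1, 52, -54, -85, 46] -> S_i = Random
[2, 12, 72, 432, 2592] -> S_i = 2*6^i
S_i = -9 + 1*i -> [-9, -8, -7, -6, -5]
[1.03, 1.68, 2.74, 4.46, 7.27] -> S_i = 1.03*1.63^i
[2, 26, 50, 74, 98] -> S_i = 2 + 24*i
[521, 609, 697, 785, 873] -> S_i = 521 + 88*i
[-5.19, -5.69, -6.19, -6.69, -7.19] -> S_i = -5.19 + -0.50*i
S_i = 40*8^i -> [40, 320, 2560, 20480, 163840]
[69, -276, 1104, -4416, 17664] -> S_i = 69*-4^i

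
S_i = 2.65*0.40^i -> [2.65, 1.06, 0.42, 0.17, 0.07]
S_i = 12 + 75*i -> [12, 87, 162, 237, 312]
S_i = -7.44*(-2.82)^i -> [-7.44, 20.98, -59.17, 166.85, -470.51]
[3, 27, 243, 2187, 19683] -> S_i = 3*9^i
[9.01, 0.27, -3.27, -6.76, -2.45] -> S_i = Random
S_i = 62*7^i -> [62, 434, 3038, 21266, 148862]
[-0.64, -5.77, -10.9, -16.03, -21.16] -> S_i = -0.64 + -5.13*i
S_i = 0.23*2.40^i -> [0.23, 0.55, 1.32, 3.18, 7.63]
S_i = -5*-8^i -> [-5, 40, -320, 2560, -20480]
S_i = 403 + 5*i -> [403, 408, 413, 418, 423]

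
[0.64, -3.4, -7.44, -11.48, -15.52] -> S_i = 0.64 + -4.04*i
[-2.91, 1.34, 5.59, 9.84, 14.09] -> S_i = -2.91 + 4.25*i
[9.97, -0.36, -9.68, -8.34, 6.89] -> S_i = Random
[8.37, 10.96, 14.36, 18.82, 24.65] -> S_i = 8.37*1.31^i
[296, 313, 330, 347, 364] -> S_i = 296 + 17*i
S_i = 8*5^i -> [8, 40, 200, 1000, 5000]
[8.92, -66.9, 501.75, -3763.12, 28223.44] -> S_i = 8.92*(-7.50)^i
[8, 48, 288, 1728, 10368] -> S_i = 8*6^i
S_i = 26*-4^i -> [26, -104, 416, -1664, 6656]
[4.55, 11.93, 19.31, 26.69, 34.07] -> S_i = 4.55 + 7.38*i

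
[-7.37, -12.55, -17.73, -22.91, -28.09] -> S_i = -7.37 + -5.18*i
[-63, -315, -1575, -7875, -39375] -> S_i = -63*5^i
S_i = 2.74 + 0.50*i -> [2.74, 3.24, 3.74, 4.24, 4.74]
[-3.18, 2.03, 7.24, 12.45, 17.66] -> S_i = -3.18 + 5.21*i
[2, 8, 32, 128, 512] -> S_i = 2*4^i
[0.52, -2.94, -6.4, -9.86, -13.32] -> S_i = 0.52 + -3.46*i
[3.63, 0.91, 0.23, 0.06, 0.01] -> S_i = 3.63*0.25^i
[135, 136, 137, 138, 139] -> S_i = 135 + 1*i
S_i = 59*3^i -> [59, 177, 531, 1593, 4779]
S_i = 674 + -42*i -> [674, 632, 590, 548, 506]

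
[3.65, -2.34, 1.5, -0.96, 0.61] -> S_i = 3.65*(-0.64)^i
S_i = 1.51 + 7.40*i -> [1.51, 8.91, 16.31, 23.71, 31.11]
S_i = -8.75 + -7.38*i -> [-8.75, -16.13, -23.51, -30.89, -38.27]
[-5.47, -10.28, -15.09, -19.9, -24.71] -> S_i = -5.47 + -4.81*i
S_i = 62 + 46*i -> [62, 108, 154, 200, 246]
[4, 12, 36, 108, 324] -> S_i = 4*3^i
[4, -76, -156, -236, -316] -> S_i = 4 + -80*i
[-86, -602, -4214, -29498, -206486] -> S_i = -86*7^i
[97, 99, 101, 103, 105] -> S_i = 97 + 2*i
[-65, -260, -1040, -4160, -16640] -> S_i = -65*4^i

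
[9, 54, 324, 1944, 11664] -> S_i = 9*6^i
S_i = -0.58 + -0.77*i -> [-0.58, -1.35, -2.12, -2.89, -3.66]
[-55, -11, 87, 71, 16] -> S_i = Random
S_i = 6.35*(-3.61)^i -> [6.35, -22.92, 82.75, -298.74, 1078.46]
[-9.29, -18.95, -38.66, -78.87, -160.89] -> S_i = -9.29*2.04^i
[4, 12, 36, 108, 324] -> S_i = 4*3^i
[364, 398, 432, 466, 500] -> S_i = 364 + 34*i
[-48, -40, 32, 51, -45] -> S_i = Random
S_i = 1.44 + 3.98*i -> [1.44, 5.42, 9.4, 13.38, 17.36]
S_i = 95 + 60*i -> [95, 155, 215, 275, 335]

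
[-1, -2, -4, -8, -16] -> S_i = -1*2^i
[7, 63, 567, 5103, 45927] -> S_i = 7*9^i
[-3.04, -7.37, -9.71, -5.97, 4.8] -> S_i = Random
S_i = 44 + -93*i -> [44, -49, -142, -235, -328]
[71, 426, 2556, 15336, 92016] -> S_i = 71*6^i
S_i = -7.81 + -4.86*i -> [-7.81, -12.67, -17.53, -22.39, -27.25]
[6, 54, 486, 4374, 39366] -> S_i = 6*9^i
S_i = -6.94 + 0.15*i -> [-6.94, -6.79, -6.64, -6.49, -6.34]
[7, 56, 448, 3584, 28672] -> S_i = 7*8^i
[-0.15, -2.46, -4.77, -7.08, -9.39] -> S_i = -0.15 + -2.31*i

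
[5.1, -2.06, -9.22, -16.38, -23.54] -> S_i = 5.10 + -7.16*i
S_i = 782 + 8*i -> [782, 790, 798, 806, 814]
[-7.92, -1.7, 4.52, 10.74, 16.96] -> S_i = -7.92 + 6.22*i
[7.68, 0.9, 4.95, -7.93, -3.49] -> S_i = Random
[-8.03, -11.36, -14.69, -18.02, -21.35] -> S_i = -8.03 + -3.33*i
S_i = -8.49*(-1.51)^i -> [-8.49, 12.82, -19.36, 29.23, -44.14]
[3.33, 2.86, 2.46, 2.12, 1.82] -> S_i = 3.33*0.86^i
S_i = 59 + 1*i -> [59, 60, 61, 62, 63]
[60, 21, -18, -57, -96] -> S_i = 60 + -39*i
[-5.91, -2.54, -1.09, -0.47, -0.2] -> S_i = -5.91*0.43^i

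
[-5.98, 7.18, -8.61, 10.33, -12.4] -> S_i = -5.98*(-1.20)^i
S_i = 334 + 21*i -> [334, 355, 376, 397, 418]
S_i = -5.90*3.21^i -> [-5.9, -18.94, -60.79, -195.15, -626.43]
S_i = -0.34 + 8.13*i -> [-0.34, 7.79, 15.92, 24.05, 32.18]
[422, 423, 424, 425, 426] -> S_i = 422 + 1*i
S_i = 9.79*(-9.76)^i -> [9.79, -95.55, 932.57, -9101.9, 88834.56]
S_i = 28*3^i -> [28, 84, 252, 756, 2268]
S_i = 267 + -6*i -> [267, 261, 255, 249, 243]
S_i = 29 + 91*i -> [29, 120, 211, 302, 393]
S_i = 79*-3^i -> [79, -237, 711, -2133, 6399]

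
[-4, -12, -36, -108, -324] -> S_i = -4*3^i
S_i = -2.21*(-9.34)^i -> [-2.21, 20.64, -192.79, 1800.66, -16818.21]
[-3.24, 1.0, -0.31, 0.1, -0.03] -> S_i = -3.24*(-0.31)^i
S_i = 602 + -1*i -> [602, 601, 600, 599, 598]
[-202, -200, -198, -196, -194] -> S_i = -202 + 2*i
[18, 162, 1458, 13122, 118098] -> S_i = 18*9^i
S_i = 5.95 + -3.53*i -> [5.95, 2.42, -1.11, -4.64, -8.17]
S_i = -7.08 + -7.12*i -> [-7.08, -14.2, -21.32, -28.44, -35.56]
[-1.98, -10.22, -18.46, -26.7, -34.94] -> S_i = -1.98 + -8.24*i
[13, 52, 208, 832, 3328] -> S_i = 13*4^i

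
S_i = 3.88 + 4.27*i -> [3.88, 8.15, 12.42, 16.69, 20.96]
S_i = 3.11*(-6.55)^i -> [3.11, -20.37, 133.43, -873.95, 5724.34]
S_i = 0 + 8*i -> [0, 8, 16, 24, 32]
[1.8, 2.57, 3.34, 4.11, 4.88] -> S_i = 1.80 + 0.77*i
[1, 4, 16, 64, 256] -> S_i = 1*4^i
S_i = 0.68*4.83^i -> [0.68, 3.28, 15.86, 76.62, 370.08]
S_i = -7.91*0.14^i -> [-7.91, -1.11, -0.16, -0.02, -0.0]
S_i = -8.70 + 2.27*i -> [-8.7, -6.43, -4.16, -1.89, 0.38]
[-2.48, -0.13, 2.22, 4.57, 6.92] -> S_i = -2.48 + 2.35*i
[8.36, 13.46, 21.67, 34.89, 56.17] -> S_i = 8.36*1.61^i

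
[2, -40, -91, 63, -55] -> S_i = Random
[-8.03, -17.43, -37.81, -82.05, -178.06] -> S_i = -8.03*2.17^i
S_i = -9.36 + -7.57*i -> [-9.36, -16.93, -24.5, -32.07, -39.64]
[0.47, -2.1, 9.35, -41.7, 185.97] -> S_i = 0.47*(-4.46)^i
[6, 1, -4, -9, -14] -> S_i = 6 + -5*i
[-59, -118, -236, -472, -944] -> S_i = -59*2^i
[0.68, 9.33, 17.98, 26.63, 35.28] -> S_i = 0.68 + 8.65*i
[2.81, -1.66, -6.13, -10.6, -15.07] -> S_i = 2.81 + -4.47*i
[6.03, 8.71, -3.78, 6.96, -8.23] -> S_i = Random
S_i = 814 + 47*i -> [814, 861, 908, 955, 1002]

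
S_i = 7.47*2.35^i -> [7.47, 17.55, 41.25, 96.94, 227.82]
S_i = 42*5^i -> [42, 210, 1050, 5250, 26250]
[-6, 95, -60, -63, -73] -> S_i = Random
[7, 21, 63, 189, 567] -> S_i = 7*3^i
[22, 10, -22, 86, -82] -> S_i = Random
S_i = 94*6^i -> [94, 564, 3384, 20304, 121824]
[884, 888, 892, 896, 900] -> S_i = 884 + 4*i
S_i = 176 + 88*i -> [176, 264, 352, 440, 528]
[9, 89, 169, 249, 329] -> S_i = 9 + 80*i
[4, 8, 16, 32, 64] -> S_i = 4*2^i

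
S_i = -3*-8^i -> [-3, 24, -192, 1536, -12288]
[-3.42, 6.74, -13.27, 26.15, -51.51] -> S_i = -3.42*(-1.97)^i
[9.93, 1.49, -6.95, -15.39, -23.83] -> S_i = 9.93 + -8.44*i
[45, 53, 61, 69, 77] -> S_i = 45 + 8*i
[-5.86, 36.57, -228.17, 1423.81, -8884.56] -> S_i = -5.86*(-6.24)^i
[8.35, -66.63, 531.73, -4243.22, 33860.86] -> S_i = 8.35*(-7.98)^i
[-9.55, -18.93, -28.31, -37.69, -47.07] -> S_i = -9.55 + -9.38*i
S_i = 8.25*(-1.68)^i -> [8.25, -13.86, 23.28, -39.12, 65.72]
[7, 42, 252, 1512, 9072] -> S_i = 7*6^i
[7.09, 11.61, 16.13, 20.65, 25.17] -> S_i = 7.09 + 4.52*i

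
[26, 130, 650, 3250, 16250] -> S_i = 26*5^i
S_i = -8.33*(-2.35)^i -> [-8.33, 19.58, -46.0, 108.11, -254.05]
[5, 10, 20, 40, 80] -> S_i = 5*2^i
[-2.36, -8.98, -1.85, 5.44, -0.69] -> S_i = Random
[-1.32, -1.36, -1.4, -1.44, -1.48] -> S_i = -1.32 + -0.04*i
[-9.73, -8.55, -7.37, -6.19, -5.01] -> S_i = -9.73 + 1.18*i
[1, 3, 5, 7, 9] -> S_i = 1 + 2*i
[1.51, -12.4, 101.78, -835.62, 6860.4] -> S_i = 1.51*(-8.21)^i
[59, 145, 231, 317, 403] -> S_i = 59 + 86*i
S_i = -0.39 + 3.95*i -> [-0.39, 3.56, 7.51, 11.46, 15.41]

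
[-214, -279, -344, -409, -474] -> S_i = -214 + -65*i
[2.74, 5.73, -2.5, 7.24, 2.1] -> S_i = Random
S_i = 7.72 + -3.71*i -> [7.72, 4.01, 0.3, -3.41, -7.12]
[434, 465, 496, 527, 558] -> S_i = 434 + 31*i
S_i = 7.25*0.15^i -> [7.25, 1.09, 0.16, 0.02, 0.0]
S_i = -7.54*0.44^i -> [-7.54, -3.32, -1.46, -0.64, -0.28]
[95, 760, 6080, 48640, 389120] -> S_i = 95*8^i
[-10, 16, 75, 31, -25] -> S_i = Random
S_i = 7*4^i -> [7, 28, 112, 448, 1792]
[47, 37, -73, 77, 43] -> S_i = Random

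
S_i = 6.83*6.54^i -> [6.83, 44.67, 292.13, 1910.53, 12494.87]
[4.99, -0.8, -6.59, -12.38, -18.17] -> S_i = 4.99 + -5.79*i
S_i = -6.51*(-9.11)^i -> [-6.51, 59.31, -540.28, 4921.94, -44838.85]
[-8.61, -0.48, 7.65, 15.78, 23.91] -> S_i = -8.61 + 8.13*i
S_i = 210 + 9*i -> [210, 219, 228, 237, 246]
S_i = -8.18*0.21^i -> [-8.18, -1.72, -0.36, -0.08, -0.02]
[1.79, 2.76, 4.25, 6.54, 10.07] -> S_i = 1.79*1.54^i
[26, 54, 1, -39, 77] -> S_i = Random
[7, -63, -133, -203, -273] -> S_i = 7 + -70*i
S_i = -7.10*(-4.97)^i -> [-7.1, 35.29, -175.38, 871.62, -4331.95]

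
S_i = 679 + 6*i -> [679, 685, 691, 697, 703]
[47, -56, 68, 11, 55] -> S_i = Random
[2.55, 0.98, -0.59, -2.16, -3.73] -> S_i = 2.55 + -1.57*i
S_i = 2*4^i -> [2, 8, 32, 128, 512]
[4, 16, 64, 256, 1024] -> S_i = 4*4^i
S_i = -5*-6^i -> [-5, 30, -180, 1080, -6480]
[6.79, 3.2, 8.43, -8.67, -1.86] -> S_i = Random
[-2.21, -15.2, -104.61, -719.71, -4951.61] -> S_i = -2.21*6.88^i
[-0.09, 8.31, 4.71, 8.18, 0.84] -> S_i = Random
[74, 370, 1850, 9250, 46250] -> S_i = 74*5^i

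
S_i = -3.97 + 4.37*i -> [-3.97, 0.4, 4.77, 9.14, 13.51]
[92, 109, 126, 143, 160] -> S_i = 92 + 17*i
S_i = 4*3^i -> [4, 12, 36, 108, 324]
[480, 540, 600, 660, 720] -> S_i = 480 + 60*i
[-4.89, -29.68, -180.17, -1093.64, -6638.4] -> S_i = -4.89*6.07^i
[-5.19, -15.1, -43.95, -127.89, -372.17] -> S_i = -5.19*2.91^i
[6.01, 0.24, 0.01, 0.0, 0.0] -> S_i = 6.01*0.04^i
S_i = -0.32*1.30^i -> [-0.32, -0.42, -0.54, -0.7, -0.91]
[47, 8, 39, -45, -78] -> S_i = Random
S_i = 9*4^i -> [9, 36, 144, 576, 2304]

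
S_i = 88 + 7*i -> [88, 95, 102, 109, 116]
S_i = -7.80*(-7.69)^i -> [-7.8, 59.98, -461.26, 3547.1, -27277.21]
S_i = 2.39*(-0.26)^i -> [2.39, -0.62, 0.16, -0.04, 0.01]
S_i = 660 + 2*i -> [660, 662, 664, 666, 668]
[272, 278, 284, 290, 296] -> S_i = 272 + 6*i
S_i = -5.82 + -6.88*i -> [-5.82, -12.7, -19.58, -26.46, -33.34]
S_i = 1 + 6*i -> [1, 7, 13, 19, 25]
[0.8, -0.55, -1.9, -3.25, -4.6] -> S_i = 0.80 + -1.35*i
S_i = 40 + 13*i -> [40, 53, 66, 79, 92]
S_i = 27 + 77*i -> [27, 104, 181, 258, 335]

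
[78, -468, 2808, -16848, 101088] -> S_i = 78*-6^i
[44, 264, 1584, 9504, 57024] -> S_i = 44*6^i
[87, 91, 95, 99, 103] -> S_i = 87 + 4*i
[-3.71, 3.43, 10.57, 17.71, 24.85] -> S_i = -3.71 + 7.14*i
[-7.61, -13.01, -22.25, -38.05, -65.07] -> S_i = -7.61*1.71^i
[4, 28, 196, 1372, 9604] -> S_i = 4*7^i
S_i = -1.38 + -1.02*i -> [-1.38, -2.4, -3.42, -4.44, -5.46]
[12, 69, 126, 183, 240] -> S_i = 12 + 57*i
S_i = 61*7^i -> [61, 427, 2989, 20923, 146461]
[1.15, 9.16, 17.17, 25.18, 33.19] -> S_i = 1.15 + 8.01*i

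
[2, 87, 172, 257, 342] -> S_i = 2 + 85*i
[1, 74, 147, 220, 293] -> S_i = 1 + 73*i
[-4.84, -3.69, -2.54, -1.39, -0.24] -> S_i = -4.84 + 1.15*i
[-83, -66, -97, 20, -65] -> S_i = Random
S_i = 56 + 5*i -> [56, 61, 66, 71, 76]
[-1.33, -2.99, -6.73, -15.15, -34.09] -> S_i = -1.33*2.25^i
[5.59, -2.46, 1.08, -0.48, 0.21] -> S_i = 5.59*(-0.44)^i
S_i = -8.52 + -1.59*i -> [-8.52, -10.11, -11.7, -13.29, -14.88]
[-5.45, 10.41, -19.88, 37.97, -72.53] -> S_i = -5.45*(-1.91)^i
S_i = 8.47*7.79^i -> [8.47, 65.98, 513.99, 4004.02, 31191.28]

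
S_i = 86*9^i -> [86, 774, 6966, 62694, 564246]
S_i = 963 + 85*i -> [963, 1048, 1133, 1218, 1303]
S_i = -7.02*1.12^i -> [-7.02, -7.86, -8.81, -9.86, -11.05]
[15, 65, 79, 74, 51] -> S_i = Random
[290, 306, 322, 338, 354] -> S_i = 290 + 16*i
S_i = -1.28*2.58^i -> [-1.28, -3.3, -8.52, -21.98, -56.71]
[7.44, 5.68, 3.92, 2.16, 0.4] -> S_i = 7.44 + -1.76*i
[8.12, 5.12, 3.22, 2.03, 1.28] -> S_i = 8.12*0.63^i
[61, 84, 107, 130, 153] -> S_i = 61 + 23*i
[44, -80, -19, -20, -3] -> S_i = Random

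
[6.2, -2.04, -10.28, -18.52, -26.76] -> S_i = 6.20 + -8.24*i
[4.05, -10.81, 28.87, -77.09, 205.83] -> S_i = 4.05*(-2.67)^i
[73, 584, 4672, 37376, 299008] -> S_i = 73*8^i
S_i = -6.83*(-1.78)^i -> [-6.83, 12.16, -21.64, 38.52, -68.56]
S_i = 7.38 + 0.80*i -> [7.38, 8.18, 8.98, 9.78, 10.58]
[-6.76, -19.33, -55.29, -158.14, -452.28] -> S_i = -6.76*2.86^i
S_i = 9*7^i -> [9, 63, 441, 3087, 21609]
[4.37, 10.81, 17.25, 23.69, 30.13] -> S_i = 4.37 + 6.44*i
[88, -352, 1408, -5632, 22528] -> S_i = 88*-4^i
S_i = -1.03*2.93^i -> [-1.03, -3.02, -8.84, -25.91, -75.91]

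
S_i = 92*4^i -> [92, 368, 1472, 5888, 23552]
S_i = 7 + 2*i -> [7, 9, 11, 13, 15]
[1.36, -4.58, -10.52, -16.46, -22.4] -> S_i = 1.36 + -5.94*i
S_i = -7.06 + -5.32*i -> [-7.06, -12.38, -17.7, -23.02, -28.34]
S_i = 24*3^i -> [24, 72, 216, 648, 1944]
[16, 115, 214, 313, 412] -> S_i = 16 + 99*i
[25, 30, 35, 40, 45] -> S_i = 25 + 5*i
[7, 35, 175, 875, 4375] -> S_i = 7*5^i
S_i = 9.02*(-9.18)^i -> [9.02, -82.8, 760.14, -6978.06, 64058.57]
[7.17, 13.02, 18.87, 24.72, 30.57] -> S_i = 7.17 + 5.85*i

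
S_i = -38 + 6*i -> [-38, -32, -26, -20, -14]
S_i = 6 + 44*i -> [6, 50, 94, 138, 182]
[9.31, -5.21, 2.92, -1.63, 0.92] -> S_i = 9.31*(-0.56)^i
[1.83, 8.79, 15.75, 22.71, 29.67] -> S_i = 1.83 + 6.96*i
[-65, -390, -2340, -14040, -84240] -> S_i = -65*6^i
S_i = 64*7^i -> [64, 448, 3136, 21952, 153664]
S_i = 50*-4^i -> [50, -200, 800, -3200, 12800]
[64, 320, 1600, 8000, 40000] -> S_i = 64*5^i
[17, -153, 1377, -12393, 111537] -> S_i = 17*-9^i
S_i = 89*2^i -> [89, 178, 356, 712, 1424]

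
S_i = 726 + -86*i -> [726, 640, 554, 468, 382]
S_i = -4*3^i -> [-4, -12, -36, -108, -324]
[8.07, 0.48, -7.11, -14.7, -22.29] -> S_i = 8.07 + -7.59*i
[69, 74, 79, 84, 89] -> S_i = 69 + 5*i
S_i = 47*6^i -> [47, 282, 1692, 10152, 60912]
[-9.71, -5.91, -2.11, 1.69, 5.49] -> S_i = -9.71 + 3.80*i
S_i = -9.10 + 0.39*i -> [-9.1, -8.71, -8.32, -7.93, -7.54]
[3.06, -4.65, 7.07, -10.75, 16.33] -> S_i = 3.06*(-1.52)^i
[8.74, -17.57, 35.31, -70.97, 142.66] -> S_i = 8.74*(-2.01)^i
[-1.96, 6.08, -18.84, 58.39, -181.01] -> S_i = -1.96*(-3.10)^i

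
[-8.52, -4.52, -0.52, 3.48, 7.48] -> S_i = -8.52 + 4.00*i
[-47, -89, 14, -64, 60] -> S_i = Random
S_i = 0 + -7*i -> [0, -7, -14, -21, -28]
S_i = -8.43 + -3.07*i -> [-8.43, -11.5, -14.57, -17.64, -20.71]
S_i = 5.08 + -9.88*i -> [5.08, -4.8, -14.68, -24.56, -34.44]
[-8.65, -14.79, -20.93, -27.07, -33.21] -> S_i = -8.65 + -6.14*i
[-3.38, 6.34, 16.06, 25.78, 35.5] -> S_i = -3.38 + 9.72*i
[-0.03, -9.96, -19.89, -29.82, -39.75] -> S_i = -0.03 + -9.93*i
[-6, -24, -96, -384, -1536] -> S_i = -6*4^i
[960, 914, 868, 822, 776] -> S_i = 960 + -46*i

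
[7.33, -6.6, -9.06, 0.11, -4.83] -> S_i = Random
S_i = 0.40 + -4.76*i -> [0.4, -4.36, -9.12, -13.88, -18.64]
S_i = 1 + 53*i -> [1, 54, 107, 160, 213]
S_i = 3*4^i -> [3, 12, 48, 192, 768]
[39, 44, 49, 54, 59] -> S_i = 39 + 5*i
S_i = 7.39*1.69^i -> [7.39, 12.49, 21.11, 35.67, 60.28]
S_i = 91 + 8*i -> [91, 99, 107, 115, 123]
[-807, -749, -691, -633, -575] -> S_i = -807 + 58*i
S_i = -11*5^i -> [-11, -55, -275, -1375, -6875]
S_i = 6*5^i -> [6, 30, 150, 750, 3750]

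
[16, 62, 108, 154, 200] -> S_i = 16 + 46*i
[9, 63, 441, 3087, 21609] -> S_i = 9*7^i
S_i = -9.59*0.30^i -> [-9.59, -2.88, -0.86, -0.26, -0.08]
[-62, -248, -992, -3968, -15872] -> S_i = -62*4^i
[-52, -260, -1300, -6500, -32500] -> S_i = -52*5^i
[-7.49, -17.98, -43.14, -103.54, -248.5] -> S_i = -7.49*2.40^i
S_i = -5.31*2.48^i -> [-5.31, -13.17, -32.66, -80.99, -200.86]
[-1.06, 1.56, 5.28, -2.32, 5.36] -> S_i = Random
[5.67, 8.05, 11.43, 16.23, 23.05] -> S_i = 5.67*1.42^i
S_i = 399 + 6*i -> [399, 405, 411, 417, 423]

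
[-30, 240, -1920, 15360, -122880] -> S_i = -30*-8^i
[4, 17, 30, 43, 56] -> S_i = 4 + 13*i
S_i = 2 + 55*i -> [2, 57, 112, 167, 222]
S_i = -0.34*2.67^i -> [-0.34, -0.91, -2.42, -6.47, -17.28]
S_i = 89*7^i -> [89, 623, 4361, 30527, 213689]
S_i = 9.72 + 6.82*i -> [9.72, 16.54, 23.36, 30.18, 37.0]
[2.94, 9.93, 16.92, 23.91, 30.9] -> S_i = 2.94 + 6.99*i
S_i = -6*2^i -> [-6, -12, -24, -48, -96]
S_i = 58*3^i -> [58, 174, 522, 1566, 4698]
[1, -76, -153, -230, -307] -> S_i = 1 + -77*i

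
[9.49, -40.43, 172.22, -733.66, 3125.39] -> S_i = 9.49*(-4.26)^i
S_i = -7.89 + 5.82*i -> [-7.89, -2.07, 3.75, 9.57, 15.39]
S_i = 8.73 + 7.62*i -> [8.73, 16.35, 23.97, 31.59, 39.21]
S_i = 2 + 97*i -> [2, 99, 196, 293, 390]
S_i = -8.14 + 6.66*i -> [-8.14, -1.48, 5.18, 11.84, 18.5]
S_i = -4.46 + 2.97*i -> [-4.46, -1.49, 1.48, 4.45, 7.42]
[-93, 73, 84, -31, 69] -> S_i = Random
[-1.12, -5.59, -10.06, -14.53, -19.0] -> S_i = -1.12 + -4.47*i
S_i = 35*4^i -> [35, 140, 560, 2240, 8960]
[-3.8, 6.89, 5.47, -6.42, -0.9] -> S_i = Random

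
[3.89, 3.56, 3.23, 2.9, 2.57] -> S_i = 3.89 + -0.33*i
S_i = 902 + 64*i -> [902, 966, 1030, 1094, 1158]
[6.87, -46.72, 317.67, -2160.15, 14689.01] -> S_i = 6.87*(-6.80)^i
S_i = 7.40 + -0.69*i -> [7.4, 6.71, 6.02, 5.33, 4.64]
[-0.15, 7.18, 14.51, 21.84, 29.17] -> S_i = -0.15 + 7.33*i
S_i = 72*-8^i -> [72, -576, 4608, -36864, 294912]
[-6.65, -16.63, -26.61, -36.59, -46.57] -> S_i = -6.65 + -9.98*i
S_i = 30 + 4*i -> [30, 34, 38, 42, 46]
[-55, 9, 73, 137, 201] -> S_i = -55 + 64*i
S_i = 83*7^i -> [83, 581, 4067, 28469, 199283]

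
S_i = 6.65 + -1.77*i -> [6.65, 4.88, 3.11, 1.34, -0.43]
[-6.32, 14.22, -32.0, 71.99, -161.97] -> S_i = -6.32*(-2.25)^i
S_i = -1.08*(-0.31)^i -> [-1.08, 0.33, -0.1, 0.03, -0.01]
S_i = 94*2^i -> [94, 188, 376, 752, 1504]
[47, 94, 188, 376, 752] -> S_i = 47*2^i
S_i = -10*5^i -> [-10, -50, -250, -1250, -6250]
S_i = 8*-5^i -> [8, -40, 200, -1000, 5000]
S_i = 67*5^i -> [67, 335, 1675, 8375, 41875]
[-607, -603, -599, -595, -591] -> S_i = -607 + 4*i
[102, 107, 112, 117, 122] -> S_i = 102 + 5*i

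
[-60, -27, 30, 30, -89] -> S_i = Random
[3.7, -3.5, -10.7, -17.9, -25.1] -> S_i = 3.70 + -7.20*i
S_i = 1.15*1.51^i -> [1.15, 1.74, 2.62, 3.96, 5.98]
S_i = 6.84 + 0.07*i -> [6.84, 6.91, 6.98, 7.05, 7.12]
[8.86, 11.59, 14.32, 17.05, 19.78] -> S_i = 8.86 + 2.73*i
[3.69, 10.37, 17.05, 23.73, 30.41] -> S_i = 3.69 + 6.68*i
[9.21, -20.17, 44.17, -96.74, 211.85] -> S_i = 9.21*(-2.19)^i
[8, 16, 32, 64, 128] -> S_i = 8*2^i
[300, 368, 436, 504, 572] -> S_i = 300 + 68*i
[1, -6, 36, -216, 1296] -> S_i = 1*-6^i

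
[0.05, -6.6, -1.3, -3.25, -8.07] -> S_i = Random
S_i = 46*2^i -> [46, 92, 184, 368, 736]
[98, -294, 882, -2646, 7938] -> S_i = 98*-3^i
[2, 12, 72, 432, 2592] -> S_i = 2*6^i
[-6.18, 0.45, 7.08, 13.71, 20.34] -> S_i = -6.18 + 6.63*i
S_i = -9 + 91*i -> [-9, 82, 173, 264, 355]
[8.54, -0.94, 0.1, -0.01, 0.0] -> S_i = 8.54*(-0.11)^i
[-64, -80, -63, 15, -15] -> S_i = Random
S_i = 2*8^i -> [2, 16, 128, 1024, 8192]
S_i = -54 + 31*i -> [-54, -23, 8, 39, 70]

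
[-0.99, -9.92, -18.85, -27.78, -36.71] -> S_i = -0.99 + -8.93*i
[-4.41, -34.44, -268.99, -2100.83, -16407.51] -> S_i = -4.41*7.81^i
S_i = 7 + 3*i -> [7, 10, 13, 16, 19]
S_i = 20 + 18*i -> [20, 38, 56, 74, 92]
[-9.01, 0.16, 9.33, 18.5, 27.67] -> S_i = -9.01 + 9.17*i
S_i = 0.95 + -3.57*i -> [0.95, -2.62, -6.19, -9.76, -13.33]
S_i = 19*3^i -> [19, 57, 171, 513, 1539]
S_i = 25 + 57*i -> [25, 82, 139, 196, 253]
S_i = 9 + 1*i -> [9, 10, 11, 12, 13]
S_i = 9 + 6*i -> [9, 15, 21, 27, 33]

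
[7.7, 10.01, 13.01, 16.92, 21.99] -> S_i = 7.70*1.30^i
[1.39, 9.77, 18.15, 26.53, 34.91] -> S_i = 1.39 + 8.38*i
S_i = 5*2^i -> [5, 10, 20, 40, 80]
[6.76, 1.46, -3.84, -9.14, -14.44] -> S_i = 6.76 + -5.30*i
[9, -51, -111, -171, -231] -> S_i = 9 + -60*i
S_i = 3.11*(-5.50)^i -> [3.11, -17.1, 94.08, -517.43, 2845.84]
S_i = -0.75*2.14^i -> [-0.75, -1.6, -3.43, -7.35, -15.73]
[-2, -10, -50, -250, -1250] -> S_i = -2*5^i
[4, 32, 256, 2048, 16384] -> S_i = 4*8^i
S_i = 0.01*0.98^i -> [0.01, 0.01, 0.01, 0.01, 0.01]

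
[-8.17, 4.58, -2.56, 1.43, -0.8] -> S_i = -8.17*(-0.56)^i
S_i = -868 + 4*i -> [-868, -864, -860, -856, -852]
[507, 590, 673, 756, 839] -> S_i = 507 + 83*i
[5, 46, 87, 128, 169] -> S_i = 5 + 41*i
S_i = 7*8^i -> [7, 56, 448, 3584, 28672]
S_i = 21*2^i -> [21, 42, 84, 168, 336]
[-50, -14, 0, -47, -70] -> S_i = Random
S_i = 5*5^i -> [5, 25, 125, 625, 3125]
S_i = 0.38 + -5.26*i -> [0.38, -4.88, -10.14, -15.4, -20.66]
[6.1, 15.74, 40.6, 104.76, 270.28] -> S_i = 6.10*2.58^i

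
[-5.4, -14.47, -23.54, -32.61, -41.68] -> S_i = -5.40 + -9.07*i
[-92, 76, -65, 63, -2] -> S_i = Random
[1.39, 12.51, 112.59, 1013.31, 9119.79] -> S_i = 1.39*9.00^i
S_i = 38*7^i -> [38, 266, 1862, 13034, 91238]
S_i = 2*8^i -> [2, 16, 128, 1024, 8192]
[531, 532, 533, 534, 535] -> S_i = 531 + 1*i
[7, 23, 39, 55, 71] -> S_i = 7 + 16*i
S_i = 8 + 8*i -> [8, 16, 24, 32, 40]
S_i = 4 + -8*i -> [4, -4, -12, -20, -28]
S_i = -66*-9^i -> [-66, 594, -5346, 48114, -433026]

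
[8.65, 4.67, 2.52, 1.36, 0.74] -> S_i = 8.65*0.54^i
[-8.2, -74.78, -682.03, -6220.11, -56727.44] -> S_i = -8.20*9.12^i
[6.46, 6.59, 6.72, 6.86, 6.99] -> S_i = 6.46*1.02^i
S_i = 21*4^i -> [21, 84, 336, 1344, 5376]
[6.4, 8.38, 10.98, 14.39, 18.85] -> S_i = 6.40*1.31^i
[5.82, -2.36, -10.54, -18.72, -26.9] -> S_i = 5.82 + -8.18*i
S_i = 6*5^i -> [6, 30, 150, 750, 3750]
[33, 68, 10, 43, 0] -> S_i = Random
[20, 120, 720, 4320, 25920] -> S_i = 20*6^i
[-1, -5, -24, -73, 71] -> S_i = Random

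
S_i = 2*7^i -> [2, 14, 98, 686, 4802]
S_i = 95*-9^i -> [95, -855, 7695, -69255, 623295]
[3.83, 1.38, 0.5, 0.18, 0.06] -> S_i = 3.83*0.36^i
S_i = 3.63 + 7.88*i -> [3.63, 11.51, 19.39, 27.27, 35.15]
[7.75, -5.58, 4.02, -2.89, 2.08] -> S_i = 7.75*(-0.72)^i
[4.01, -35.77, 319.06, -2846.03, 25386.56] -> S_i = 4.01*(-8.92)^i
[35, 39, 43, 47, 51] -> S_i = 35 + 4*i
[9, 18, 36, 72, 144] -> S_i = 9*2^i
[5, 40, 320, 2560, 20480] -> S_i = 5*8^i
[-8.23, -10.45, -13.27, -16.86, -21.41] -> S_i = -8.23*1.27^i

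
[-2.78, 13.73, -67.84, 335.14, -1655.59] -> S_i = -2.78*(-4.94)^i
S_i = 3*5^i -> [3, 15, 75, 375, 1875]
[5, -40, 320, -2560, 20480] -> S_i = 5*-8^i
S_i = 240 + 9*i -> [240, 249, 258, 267, 276]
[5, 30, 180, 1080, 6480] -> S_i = 5*6^i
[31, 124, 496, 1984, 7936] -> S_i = 31*4^i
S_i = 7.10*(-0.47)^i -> [7.1, -3.34, 1.57, -0.74, 0.35]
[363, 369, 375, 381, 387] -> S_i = 363 + 6*i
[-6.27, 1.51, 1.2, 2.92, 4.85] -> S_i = Random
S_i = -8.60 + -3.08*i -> [-8.6, -11.68, -14.76, -17.84, -20.92]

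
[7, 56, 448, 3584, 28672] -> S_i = 7*8^i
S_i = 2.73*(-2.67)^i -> [2.73, -7.29, 19.46, -51.96, 138.74]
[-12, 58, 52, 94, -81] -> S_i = Random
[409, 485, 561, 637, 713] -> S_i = 409 + 76*i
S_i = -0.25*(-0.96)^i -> [-0.25, 0.24, -0.23, 0.22, -0.21]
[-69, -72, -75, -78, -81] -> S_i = -69 + -3*i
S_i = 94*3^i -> [94, 282, 846, 2538, 7614]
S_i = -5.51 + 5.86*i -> [-5.51, 0.35, 6.21, 12.07, 17.93]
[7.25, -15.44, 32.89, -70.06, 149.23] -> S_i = 7.25*(-2.13)^i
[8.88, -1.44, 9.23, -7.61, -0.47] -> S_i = Random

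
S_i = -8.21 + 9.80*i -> [-8.21, 1.59, 11.39, 21.19, 30.99]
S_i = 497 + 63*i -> [497, 560, 623, 686, 749]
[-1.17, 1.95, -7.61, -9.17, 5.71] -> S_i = Random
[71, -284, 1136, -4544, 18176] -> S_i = 71*-4^i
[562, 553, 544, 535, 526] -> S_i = 562 + -9*i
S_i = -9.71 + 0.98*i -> [-9.71, -8.73, -7.75, -6.77, -5.79]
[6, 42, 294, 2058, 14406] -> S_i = 6*7^i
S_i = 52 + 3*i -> [52, 55, 58, 61, 64]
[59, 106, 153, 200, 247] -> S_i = 59 + 47*i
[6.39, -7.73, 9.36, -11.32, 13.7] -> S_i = 6.39*(-1.21)^i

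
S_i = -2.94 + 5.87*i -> [-2.94, 2.93, 8.8, 14.67, 20.54]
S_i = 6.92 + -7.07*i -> [6.92, -0.15, -7.22, -14.29, -21.36]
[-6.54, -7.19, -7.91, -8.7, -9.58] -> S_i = -6.54*1.10^i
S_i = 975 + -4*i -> [975, 971, 967, 963, 959]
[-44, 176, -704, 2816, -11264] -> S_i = -44*-4^i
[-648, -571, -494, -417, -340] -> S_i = -648 + 77*i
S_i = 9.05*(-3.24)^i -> [9.05, -29.32, 95.0, -307.81, 997.31]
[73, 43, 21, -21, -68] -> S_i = Random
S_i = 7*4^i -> [7, 28, 112, 448, 1792]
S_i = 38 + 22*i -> [38, 60, 82, 104, 126]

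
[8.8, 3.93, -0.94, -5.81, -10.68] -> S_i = 8.80 + -4.87*i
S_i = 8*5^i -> [8, 40, 200, 1000, 5000]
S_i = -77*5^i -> [-77, -385, -1925, -9625, -48125]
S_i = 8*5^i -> [8, 40, 200, 1000, 5000]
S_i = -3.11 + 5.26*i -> [-3.11, 2.15, 7.41, 12.67, 17.93]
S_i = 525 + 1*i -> [525, 526, 527, 528, 529]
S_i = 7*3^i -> [7, 21, 63, 189, 567]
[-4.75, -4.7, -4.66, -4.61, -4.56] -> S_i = -4.75*0.99^i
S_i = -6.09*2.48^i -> [-6.09, -15.1, -37.46, -92.89, -230.37]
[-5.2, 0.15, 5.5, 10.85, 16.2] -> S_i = -5.20 + 5.35*i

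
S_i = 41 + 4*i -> [41, 45, 49, 53, 57]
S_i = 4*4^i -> [4, 16, 64, 256, 1024]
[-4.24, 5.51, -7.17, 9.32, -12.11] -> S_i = -4.24*(-1.30)^i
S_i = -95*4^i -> [-95, -380, -1520, -6080, -24320]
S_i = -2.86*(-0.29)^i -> [-2.86, 0.83, -0.24, 0.07, -0.02]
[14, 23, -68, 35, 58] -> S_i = Random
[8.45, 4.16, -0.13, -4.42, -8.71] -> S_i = 8.45 + -4.29*i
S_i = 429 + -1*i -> [429, 428, 427, 426, 425]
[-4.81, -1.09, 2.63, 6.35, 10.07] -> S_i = -4.81 + 3.72*i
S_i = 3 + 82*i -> [3, 85, 167, 249, 331]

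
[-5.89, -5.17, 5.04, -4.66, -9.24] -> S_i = Random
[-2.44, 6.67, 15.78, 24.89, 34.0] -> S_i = -2.44 + 9.11*i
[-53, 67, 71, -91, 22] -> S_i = Random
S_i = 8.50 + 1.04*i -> [8.5, 9.54, 10.58, 11.62, 12.66]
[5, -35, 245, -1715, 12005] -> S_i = 5*-7^i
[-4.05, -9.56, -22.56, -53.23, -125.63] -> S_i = -4.05*2.36^i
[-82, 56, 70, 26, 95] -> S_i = Random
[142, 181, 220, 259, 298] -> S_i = 142 + 39*i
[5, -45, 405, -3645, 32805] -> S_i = 5*-9^i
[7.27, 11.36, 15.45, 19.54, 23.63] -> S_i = 7.27 + 4.09*i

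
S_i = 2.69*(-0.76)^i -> [2.69, -2.04, 1.55, -1.18, 0.9]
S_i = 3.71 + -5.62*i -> [3.71, -1.91, -7.53, -13.15, -18.77]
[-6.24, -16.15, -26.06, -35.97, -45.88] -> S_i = -6.24 + -9.91*i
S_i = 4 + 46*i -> [4, 50, 96, 142, 188]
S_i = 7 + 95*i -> [7, 102, 197, 292, 387]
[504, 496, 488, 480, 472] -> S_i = 504 + -8*i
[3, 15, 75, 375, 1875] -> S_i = 3*5^i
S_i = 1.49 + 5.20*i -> [1.49, 6.69, 11.89, 17.09, 22.29]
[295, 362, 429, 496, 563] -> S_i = 295 + 67*i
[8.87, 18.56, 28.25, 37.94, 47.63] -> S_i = 8.87 + 9.69*i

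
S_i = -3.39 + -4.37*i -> [-3.39, -7.76, -12.13, -16.5, -20.87]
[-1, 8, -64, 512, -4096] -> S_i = -1*-8^i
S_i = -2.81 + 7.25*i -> [-2.81, 4.44, 11.69, 18.94, 26.19]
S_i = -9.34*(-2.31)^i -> [-9.34, 21.58, -49.84, 115.13, -265.95]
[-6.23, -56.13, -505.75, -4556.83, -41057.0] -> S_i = -6.23*9.01^i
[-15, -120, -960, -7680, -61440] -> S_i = -15*8^i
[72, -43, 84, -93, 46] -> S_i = Random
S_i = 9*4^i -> [9, 36, 144, 576, 2304]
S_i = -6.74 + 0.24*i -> [-6.74, -6.5, -6.26, -6.02, -5.78]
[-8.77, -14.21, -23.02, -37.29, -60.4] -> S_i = -8.77*1.62^i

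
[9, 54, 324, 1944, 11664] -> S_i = 9*6^i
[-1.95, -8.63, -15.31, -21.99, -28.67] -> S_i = -1.95 + -6.68*i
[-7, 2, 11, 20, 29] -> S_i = -7 + 9*i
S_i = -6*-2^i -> [-6, 12, -24, 48, -96]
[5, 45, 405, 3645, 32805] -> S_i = 5*9^i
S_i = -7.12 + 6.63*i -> [-7.12, -0.49, 6.14, 12.77, 19.4]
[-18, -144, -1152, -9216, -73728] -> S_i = -18*8^i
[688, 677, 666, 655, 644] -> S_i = 688 + -11*i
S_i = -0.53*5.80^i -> [-0.53, -3.07, -17.83, -103.41, -599.77]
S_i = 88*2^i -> [88, 176, 352, 704, 1408]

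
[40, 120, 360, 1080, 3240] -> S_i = 40*3^i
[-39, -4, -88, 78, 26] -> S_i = Random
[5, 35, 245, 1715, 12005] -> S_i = 5*7^i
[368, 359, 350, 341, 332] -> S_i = 368 + -9*i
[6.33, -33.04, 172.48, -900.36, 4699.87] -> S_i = 6.33*(-5.22)^i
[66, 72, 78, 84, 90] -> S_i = 66 + 6*i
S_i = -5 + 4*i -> [-5, -1, 3, 7, 11]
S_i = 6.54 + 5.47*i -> [6.54, 12.01, 17.48, 22.95, 28.42]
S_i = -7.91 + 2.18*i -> [-7.91, -5.73, -3.55, -1.37, 0.81]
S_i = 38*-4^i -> [38, -152, 608, -2432, 9728]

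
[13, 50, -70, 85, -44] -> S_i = Random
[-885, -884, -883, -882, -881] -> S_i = -885 + 1*i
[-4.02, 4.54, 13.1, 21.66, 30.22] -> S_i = -4.02 + 8.56*i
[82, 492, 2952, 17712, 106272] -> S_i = 82*6^i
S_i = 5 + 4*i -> [5, 9, 13, 17, 21]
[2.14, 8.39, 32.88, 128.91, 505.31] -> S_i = 2.14*3.92^i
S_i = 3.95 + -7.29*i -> [3.95, -3.34, -10.63, -17.92, -25.21]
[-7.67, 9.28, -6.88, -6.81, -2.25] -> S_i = Random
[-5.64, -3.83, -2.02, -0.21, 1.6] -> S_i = -5.64 + 1.81*i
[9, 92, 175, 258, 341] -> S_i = 9 + 83*i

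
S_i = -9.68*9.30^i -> [-9.68, -90.02, -837.22, -7786.18, -72411.43]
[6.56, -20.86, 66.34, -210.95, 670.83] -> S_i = 6.56*(-3.18)^i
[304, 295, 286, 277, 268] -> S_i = 304 + -9*i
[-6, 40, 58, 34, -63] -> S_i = Random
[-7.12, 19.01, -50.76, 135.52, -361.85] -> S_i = -7.12*(-2.67)^i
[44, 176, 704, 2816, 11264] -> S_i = 44*4^i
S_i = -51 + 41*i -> [-51, -10, 31, 72, 113]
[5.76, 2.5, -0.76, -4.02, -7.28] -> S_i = 5.76 + -3.26*i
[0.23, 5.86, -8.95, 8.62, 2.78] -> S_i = Random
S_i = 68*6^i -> [68, 408, 2448, 14688, 88128]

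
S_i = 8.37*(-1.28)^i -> [8.37, -10.71, 13.71, -17.55, 22.47]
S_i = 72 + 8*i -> [72, 80, 88, 96, 104]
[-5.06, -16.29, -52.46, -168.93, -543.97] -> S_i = -5.06*3.22^i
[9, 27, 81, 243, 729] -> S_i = 9*3^i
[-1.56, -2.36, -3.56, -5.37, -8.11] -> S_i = -1.56*1.51^i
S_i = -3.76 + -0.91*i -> [-3.76, -4.67, -5.58, -6.49, -7.4]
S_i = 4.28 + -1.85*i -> [4.28, 2.43, 0.58, -1.27, -3.12]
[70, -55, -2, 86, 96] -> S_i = Random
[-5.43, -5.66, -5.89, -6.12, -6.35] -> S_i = -5.43 + -0.23*i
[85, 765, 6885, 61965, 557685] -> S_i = 85*9^i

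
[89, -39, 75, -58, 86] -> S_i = Random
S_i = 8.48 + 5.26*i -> [8.48, 13.74, 19.0, 24.26, 29.52]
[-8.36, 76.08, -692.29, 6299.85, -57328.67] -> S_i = -8.36*(-9.10)^i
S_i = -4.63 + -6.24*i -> [-4.63, -10.87, -17.11, -23.35, -29.59]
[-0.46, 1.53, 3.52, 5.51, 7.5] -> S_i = -0.46 + 1.99*i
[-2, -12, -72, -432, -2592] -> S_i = -2*6^i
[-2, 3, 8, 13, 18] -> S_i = -2 + 5*i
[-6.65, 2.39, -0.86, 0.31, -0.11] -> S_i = -6.65*(-0.36)^i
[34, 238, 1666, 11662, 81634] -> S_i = 34*7^i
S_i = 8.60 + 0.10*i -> [8.6, 8.7, 8.8, 8.9, 9.0]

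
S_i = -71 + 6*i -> [-71, -65, -59, -53, -47]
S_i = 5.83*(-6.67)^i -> [5.83, -38.89, 259.37, -1730.0, 11539.1]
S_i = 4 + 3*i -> [4, 7, 10, 13, 16]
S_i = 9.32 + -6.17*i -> [9.32, 3.15, -3.02, -9.19, -15.36]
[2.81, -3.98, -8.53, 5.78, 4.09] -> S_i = Random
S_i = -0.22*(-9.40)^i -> [-0.22, 2.07, -19.44, 182.73, -1717.65]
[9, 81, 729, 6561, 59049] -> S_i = 9*9^i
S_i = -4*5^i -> [-4, -20, -100, -500, -2500]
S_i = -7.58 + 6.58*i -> [-7.58, -1.0, 5.58, 12.16, 18.74]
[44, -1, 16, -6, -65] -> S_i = Random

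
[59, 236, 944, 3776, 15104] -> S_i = 59*4^i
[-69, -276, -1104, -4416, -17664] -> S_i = -69*4^i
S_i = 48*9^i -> [48, 432, 3888, 34992, 314928]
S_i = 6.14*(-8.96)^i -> [6.14, -55.01, 492.93, -4416.64, 39573.13]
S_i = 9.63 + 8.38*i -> [9.63, 18.01, 26.39, 34.77, 43.15]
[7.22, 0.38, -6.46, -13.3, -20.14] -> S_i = 7.22 + -6.84*i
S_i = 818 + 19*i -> [818, 837, 856, 875, 894]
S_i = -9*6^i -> [-9, -54, -324, -1944, -11664]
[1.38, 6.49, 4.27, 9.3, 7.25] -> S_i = Random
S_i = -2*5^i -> [-2, -10, -50, -250, -1250]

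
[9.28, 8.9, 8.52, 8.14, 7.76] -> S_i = 9.28 + -0.38*i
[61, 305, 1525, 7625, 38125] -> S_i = 61*5^i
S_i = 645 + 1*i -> [645, 646, 647, 648, 649]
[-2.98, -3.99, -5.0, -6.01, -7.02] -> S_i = -2.98 + -1.01*i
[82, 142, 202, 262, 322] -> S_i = 82 + 60*i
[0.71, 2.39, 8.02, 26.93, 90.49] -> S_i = 0.71*3.36^i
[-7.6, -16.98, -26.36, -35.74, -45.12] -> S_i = -7.60 + -9.38*i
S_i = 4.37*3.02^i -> [4.37, 13.2, 39.86, 120.37, 363.5]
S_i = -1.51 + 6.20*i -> [-1.51, 4.69, 10.89, 17.09, 23.29]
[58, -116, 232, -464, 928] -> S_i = 58*-2^i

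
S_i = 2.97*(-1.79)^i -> [2.97, -5.32, 9.52, -17.03, 30.49]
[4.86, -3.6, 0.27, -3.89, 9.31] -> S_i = Random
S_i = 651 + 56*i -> [651, 707, 763, 819, 875]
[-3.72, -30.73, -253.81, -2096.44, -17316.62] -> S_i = -3.72*8.26^i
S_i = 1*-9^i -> [1, -9, 81, -729, 6561]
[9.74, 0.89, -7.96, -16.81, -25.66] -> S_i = 9.74 + -8.85*i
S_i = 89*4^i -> [89, 356, 1424, 5696, 22784]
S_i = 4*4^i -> [4, 16, 64, 256, 1024]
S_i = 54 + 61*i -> [54, 115, 176, 237, 298]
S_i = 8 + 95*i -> [8, 103, 198, 293, 388]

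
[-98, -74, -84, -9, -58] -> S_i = Random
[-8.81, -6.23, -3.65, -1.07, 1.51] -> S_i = -8.81 + 2.58*i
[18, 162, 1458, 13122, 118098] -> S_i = 18*9^i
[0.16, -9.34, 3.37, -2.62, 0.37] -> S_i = Random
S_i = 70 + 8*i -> [70, 78, 86, 94, 102]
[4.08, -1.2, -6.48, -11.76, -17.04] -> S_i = 4.08 + -5.28*i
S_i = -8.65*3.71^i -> [-8.65, -32.09, -119.06, -441.71, -1638.75]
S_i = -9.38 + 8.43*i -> [-9.38, -0.95, 7.48, 15.91, 24.34]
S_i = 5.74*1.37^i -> [5.74, 7.86, 10.77, 14.76, 20.22]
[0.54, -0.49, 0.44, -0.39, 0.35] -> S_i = 0.54*(-0.90)^i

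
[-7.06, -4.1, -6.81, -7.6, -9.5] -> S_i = Random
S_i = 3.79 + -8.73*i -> [3.79, -4.94, -13.67, -22.4, -31.13]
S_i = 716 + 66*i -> [716, 782, 848, 914, 980]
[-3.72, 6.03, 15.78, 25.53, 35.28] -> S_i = -3.72 + 9.75*i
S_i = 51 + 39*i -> [51, 90, 129, 168, 207]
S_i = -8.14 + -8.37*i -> [-8.14, -16.51, -24.88, -33.25, -41.62]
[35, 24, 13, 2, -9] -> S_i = 35 + -11*i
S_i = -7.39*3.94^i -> [-7.39, -29.12, -114.72, -451.99, -1780.86]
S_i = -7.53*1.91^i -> [-7.53, -14.38, -27.47, -52.47, -100.21]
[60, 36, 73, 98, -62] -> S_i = Random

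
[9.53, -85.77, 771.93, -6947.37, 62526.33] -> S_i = 9.53*(-9.00)^i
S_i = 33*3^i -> [33, 99, 297, 891, 2673]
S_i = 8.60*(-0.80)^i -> [8.6, -6.88, 5.5, -4.4, 3.52]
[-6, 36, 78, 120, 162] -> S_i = -6 + 42*i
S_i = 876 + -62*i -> [876, 814, 752, 690, 628]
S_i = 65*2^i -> [65, 130, 260, 520, 1040]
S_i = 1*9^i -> [1, 9, 81, 729, 6561]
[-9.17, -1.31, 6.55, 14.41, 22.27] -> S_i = -9.17 + 7.86*i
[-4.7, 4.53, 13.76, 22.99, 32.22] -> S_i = -4.70 + 9.23*i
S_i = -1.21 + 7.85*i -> [-1.21, 6.64, 14.49, 22.34, 30.19]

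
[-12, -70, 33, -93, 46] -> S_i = Random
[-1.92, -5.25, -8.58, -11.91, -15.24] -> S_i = -1.92 + -3.33*i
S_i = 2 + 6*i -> [2, 8, 14, 20, 26]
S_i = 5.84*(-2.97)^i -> [5.84, -17.34, 51.51, -153.0, 454.4]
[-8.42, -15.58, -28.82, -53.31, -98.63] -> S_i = -8.42*1.85^i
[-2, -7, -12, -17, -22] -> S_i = -2 + -5*i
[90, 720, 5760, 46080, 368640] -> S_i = 90*8^i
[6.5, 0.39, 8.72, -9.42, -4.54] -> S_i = Random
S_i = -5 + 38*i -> [-5, 33, 71, 109, 147]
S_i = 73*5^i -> [73, 365, 1825, 9125, 45625]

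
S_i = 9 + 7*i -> [9, 16, 23, 30, 37]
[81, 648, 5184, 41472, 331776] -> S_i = 81*8^i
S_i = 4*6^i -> [4, 24, 144, 864, 5184]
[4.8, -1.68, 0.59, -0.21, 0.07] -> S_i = 4.80*(-0.35)^i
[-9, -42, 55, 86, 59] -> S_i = Random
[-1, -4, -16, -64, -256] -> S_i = -1*4^i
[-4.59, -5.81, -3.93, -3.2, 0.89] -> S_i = Random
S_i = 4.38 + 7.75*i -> [4.38, 12.13, 19.88, 27.63, 35.38]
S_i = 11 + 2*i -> [11, 13, 15, 17, 19]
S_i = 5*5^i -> [5, 25, 125, 625, 3125]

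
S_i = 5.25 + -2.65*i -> [5.25, 2.6, -0.05, -2.7, -5.35]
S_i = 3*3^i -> [3, 9, 27, 81, 243]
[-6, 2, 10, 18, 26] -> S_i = -6 + 8*i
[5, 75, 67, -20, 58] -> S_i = Random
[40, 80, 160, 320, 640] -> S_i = 40*2^i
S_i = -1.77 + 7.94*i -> [-1.77, 6.17, 14.11, 22.05, 29.99]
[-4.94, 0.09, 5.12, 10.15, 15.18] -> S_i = -4.94 + 5.03*i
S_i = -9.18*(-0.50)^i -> [-9.18, 4.59, -2.3, 1.15, -0.57]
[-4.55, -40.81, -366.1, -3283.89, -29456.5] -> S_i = -4.55*8.97^i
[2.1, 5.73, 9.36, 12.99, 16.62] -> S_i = 2.10 + 3.63*i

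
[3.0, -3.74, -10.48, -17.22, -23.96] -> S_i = 3.00 + -6.74*i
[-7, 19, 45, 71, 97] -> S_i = -7 + 26*i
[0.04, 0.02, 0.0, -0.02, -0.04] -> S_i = 0.04 + -0.02*i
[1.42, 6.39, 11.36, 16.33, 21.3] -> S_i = 1.42 + 4.97*i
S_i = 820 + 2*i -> [820, 822, 824, 826, 828]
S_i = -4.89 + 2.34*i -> [-4.89, -2.55, -0.21, 2.13, 4.47]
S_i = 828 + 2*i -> [828, 830, 832, 834, 836]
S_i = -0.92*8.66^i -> [-0.92, -7.97, -69.0, -597.5, -5174.39]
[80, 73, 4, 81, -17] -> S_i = Random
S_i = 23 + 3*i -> [23, 26, 29, 32, 35]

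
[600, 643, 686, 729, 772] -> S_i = 600 + 43*i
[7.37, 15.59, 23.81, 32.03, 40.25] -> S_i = 7.37 + 8.22*i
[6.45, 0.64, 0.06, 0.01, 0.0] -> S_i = 6.45*0.10^i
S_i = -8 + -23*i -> [-8, -31, -54, -77, -100]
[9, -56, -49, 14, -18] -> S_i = Random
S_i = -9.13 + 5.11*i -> [-9.13, -4.02, 1.09, 6.2, 11.31]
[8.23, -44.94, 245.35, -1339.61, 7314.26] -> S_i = 8.23*(-5.46)^i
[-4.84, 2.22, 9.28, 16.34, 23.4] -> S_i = -4.84 + 7.06*i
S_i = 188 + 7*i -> [188, 195, 202, 209, 216]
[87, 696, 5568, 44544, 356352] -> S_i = 87*8^i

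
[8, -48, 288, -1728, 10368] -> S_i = 8*-6^i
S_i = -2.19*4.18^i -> [-2.19, -9.15, -38.26, -159.95, -668.57]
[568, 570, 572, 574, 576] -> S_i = 568 + 2*i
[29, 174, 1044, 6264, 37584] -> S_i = 29*6^i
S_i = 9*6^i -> [9, 54, 324, 1944, 11664]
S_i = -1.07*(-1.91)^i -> [-1.07, 2.04, -3.9, 7.46, -14.24]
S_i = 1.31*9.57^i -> [1.31, 12.54, 119.98, 1148.17, 10988.01]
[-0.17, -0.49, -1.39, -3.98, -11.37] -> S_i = -0.17*2.86^i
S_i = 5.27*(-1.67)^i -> [5.27, -8.8, 14.7, -24.54, 40.99]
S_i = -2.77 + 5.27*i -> [-2.77, 2.5, 7.77, 13.04, 18.31]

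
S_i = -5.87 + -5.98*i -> [-5.87, -11.85, -17.83, -23.81, -29.79]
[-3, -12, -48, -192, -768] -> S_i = -3*4^i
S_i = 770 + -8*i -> [770, 762, 754, 746, 738]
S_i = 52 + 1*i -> [52, 53, 54, 55, 56]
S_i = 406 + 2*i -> [406, 408, 410, 412, 414]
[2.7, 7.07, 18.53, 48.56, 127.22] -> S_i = 2.70*2.62^i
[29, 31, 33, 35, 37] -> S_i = 29 + 2*i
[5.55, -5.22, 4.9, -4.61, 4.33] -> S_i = 5.55*(-0.94)^i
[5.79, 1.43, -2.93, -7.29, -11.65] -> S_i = 5.79 + -4.36*i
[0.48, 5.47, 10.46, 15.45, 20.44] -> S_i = 0.48 + 4.99*i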